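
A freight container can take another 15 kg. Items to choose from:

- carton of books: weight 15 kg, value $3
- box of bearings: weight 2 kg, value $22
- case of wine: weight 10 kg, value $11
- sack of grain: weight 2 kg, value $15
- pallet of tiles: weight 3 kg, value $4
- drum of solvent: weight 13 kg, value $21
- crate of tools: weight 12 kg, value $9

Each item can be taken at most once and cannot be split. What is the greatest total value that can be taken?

$48

This is a 0/1 knapsack; check combinations near the capacity.
- box of bearings+case of wine+sack of grain: weight 2+10+2=14, value 22+11+15=48
- box of bearings+drum of solvent: weight 2+13=15, value 22+21=43
- box of bearings+sack of grain+pallet of tiles: weight 2+2+3=7, value 22+15+4=41
- box of bearings+sack of grain: weight 2+2=4, value 22+15=37
- box of bearings+case of wine+pallet of tiles: weight 2+10+3=15, value 22+11+4=37
Best: $48.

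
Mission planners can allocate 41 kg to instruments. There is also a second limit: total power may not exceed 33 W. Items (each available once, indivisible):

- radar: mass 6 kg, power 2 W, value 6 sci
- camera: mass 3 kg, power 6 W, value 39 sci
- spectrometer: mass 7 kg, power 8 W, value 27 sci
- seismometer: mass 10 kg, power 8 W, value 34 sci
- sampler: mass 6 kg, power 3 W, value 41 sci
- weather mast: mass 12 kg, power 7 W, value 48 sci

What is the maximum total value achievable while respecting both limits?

189 sci

Feasible sets respecting both limits:
- camera+spectrometer+seismometer+sampler+weather mast: mass 38, power 32, value 189
- radar+camera+seismometer+sampler+weather mast: mass 37, power 26, value 168
- camera+seismometer+sampler+weather mast: mass 31, power 24, value 162
- radar+camera+spectrometer+sampler+weather mast: mass 34, power 26, value 161
Best: 189 sci.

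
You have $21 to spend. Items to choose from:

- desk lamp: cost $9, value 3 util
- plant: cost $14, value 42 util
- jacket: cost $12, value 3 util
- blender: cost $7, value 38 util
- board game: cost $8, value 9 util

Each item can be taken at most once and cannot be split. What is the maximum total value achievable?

80 util

Check high-value combinations within $21:
- plant+blender: cost 14+7=21, value 42+38=80
- blender+board game: cost 7+8=15, value 38+9=47
- plant: cost 14, value 42
Best: 80 util.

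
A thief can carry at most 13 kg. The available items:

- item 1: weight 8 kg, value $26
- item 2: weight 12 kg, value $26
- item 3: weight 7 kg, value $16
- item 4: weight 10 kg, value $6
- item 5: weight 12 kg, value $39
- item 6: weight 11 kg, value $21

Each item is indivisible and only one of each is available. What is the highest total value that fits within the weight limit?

This is a 0/1 knapsack; check combinations near the capacity.
- item 5: weight 12, value 39
- item 1: weight 8, value 26
- item 2: weight 12, value 26
- item 6: weight 11, value 21
Best: $39.

$39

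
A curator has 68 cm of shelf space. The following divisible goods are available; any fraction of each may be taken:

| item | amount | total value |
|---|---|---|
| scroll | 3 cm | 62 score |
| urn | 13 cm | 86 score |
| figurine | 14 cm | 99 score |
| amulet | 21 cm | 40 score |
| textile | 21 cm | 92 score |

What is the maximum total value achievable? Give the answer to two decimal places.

371.38

Take in order of value per unit:
- scroll (62/3 per unit): all 3 → value 62, running total 62.00
- figurine (99/14 per unit): all 14 → value 99, running total 161.00
- urn (86/13 per unit): all 13 → value 86, running total 247.00
- textile (92/21 per unit): all 21 → value 92, running total 339.00
- amulet (40/21 per unit): 17 of 21 → value 17×40/21 = 32.3810, running total 371.38
Total 371.38.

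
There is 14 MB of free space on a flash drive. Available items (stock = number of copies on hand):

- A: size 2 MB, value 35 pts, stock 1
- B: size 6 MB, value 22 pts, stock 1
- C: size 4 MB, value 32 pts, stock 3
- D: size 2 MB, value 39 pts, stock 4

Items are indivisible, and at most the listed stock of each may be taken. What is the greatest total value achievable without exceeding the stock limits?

Best selections within size 14 and stock limits:
- 1×A + 1×C + 4×D: size 14, value 223
- 1×A + 4×D: size 10, value 191
- 1×C + 4×D: size 12, value 188
- 1×A + 1×C + 3×D: size 12, value 184
Best: 223 pts.

223 pts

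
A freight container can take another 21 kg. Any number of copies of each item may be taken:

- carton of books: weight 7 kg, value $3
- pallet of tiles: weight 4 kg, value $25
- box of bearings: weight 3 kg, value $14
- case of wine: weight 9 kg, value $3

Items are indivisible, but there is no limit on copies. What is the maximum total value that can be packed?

Best value-per-unit is pallet of tiles at 25/4, and filling with it alone uses weight 5×4=20. No mix of the others beats 5×25 = 125.

$125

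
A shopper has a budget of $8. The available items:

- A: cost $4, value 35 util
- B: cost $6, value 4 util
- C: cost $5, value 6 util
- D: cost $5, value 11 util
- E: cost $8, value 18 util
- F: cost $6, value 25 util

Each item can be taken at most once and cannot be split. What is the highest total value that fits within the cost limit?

35 util

Check high-value combinations within $8:
- A: cost 4, value 35
- F: cost 6, value 25
- E: cost 8, value 18
Best: 35 util.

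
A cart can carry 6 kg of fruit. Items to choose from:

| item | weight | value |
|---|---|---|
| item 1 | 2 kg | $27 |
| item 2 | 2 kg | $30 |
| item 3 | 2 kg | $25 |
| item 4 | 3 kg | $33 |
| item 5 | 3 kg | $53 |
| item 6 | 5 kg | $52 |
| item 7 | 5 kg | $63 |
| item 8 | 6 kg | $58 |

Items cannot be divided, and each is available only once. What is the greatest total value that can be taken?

Check high-value combinations within 6 kg:
- item 4+item 5: weight 3+3=6, value 33+53=86
- item 2+item 5: weight 2+3=5, value 30+53=83
- item 1+item 2+item 3: weight 2+2+2=6, value 27+30+25=82
- item 1+item 5: weight 2+3=5, value 27+53=80
Best: $86.

$86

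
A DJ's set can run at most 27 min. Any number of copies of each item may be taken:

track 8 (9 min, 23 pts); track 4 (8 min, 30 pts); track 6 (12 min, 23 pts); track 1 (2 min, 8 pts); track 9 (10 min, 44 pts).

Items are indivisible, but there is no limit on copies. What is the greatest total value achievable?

112 pts

Best value-per-unit is track 9 at 44/10; filling with it alone gives 2×44 = 88.
Optimal mix: 3×track 1 + 2×track 9 → duration 26, value 112.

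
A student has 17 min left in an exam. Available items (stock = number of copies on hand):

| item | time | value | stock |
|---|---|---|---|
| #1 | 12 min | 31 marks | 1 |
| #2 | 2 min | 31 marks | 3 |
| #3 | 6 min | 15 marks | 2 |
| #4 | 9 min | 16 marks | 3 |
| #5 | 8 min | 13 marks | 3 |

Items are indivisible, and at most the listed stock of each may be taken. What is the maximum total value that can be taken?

Best selections within time 17 and stock limits:
- 3×#2 + 1×#4: time 15, value 109
- 3×#2 + 1×#3: time 12, value 108
- 3×#2 + 1×#5: time 14, value 106
- 3×#2: time 6, value 93
Best: 109 marks.

109 marks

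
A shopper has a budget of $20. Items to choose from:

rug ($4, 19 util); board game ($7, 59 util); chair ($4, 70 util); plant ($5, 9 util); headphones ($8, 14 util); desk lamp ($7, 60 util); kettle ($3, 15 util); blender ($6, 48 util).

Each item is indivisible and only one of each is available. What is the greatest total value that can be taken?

193 util

Check high-value combinations within $20:
- chair+desk lamp+kettle+blender: cost 4+7+3+6=20, value 70+60+15+48=193
- board game+chair+kettle+blender: cost 7+4+3+6=20, value 59+70+15+48=192
- board game+chair+desk lamp: cost 7+4+7=18, value 59+70+60=189
- chair+desk lamp+blender: cost 4+7+6=17, value 70+60+48=178
- board game+chair+blender: cost 7+4+6=17, value 59+70+48=177
Best: 193 util.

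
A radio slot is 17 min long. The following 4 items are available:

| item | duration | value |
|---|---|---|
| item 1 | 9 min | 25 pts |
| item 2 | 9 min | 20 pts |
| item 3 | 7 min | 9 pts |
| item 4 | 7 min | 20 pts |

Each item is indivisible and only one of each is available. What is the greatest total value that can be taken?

Check high-value combinations within 17 min:
- item 1+item 4: duration 9+7=16, value 25+20=45
- item 2+item 4: duration 9+7=16, value 20+20=40
- item 1+item 3: duration 9+7=16, value 25+9=34
Best: 45 pts.

45 pts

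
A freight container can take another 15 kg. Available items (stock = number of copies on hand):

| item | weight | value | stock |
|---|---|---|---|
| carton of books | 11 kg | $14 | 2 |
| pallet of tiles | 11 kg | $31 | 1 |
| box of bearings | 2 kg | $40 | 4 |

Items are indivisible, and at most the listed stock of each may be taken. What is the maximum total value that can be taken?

Top feasible selections:
- 4×box of bearings: weight 8, value 160
- 3×box of bearings: weight 6, value 120
Best: $160.

$160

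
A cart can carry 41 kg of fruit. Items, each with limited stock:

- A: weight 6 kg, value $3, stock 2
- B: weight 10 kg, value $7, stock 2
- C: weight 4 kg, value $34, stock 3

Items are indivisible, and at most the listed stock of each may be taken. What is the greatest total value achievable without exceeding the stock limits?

$119

Top feasible selections:
- 1×A + 2×B + 3×C: weight 38, value 119
- 2×B + 3×C: weight 32, value 116
- 2×A + 1×B + 3×C: weight 34, value 115
Best: $119.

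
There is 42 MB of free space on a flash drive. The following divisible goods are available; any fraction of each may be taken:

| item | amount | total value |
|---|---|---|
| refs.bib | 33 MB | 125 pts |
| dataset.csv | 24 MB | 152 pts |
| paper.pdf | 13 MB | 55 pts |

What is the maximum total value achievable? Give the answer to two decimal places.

Take in order of value per unit:
- dataset.csv (152/24 per unit): all 24 → value 152, running total 152.00
- paper.pdf (55/13 per unit): all 13 → value 55, running total 207.00
- refs.bib (125/33 per unit): 5 of 33 → value 5×125/33 = 18.9394, running total 225.94
Total 225.94.

225.94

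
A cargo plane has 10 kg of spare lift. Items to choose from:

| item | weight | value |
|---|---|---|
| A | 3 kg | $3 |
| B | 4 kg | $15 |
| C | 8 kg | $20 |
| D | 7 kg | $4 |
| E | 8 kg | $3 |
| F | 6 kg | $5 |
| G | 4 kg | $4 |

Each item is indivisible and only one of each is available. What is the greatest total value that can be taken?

$20

Check high-value combinations within 10 kg:
- C: weight 8, value 20
- B+F: weight 4+6=10, value 15+5=20
- B+G: weight 4+4=8, value 15+4=19
- A+B: weight 3+4=7, value 3+15=18
Best: $20.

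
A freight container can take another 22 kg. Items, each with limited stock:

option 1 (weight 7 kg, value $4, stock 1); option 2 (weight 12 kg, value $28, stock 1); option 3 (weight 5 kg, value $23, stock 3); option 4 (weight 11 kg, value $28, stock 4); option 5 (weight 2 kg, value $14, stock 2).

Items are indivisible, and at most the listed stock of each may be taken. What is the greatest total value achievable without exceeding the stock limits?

Top feasible selections:
- 3×option 3 + 2×option 5: weight 19, value 97
- 3×option 3 + 1×option 5: weight 17, value 83
Best: $97.

$97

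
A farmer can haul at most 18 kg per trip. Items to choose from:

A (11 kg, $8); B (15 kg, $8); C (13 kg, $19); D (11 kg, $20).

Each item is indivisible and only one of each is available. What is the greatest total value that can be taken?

$20

Check high-value combinations within 18 kg:
- D: weight 11, value 20
- C: weight 13, value 19
- A: weight 11, value 8
Best: $20.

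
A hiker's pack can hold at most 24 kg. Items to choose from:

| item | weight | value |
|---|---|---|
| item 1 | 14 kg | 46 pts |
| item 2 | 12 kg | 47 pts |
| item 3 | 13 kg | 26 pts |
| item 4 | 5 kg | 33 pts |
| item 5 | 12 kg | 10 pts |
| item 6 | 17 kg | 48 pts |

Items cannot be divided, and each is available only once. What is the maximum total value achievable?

Check high-value combinations within 24 kg:
- item 4+item 6: weight 5+17=22, value 33+48=81
- item 2+item 4: weight 12+5=17, value 47+33=80
- item 1+item 4: weight 14+5=19, value 46+33=79
- item 3+item 4: weight 13+5=18, value 26+33=59
Best: 81 pts.

81 pts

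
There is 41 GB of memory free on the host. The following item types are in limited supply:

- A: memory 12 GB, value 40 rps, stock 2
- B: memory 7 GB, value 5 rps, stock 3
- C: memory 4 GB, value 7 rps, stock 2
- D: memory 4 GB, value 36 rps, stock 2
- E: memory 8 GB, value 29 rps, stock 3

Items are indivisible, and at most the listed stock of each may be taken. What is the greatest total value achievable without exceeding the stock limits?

181 rps

Best selections within memory 41 and stock limits:
- 2×A + 2×D + 1×E: memory 40, value 181
- 1×A + 1×C + 2×D + 2×E: memory 40, value 177
- 2×C + 2×D + 3×E: memory 40, value 173
- 1×A + 2×D + 2×E: memory 36, value 170
Best: 181 rps.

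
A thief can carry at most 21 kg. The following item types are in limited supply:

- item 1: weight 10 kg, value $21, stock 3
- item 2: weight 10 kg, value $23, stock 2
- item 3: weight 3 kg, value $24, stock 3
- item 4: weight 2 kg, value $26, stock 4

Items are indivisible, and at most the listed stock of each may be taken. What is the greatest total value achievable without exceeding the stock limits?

$176

Top feasible selections:
- 3×item 3 + 4×item 4: weight 17, value 176
- 2×item 3 + 4×item 4: weight 14, value 152
- 1×item 2 + 1×item 3 + 4×item 4: weight 21, value 151
Best: $176.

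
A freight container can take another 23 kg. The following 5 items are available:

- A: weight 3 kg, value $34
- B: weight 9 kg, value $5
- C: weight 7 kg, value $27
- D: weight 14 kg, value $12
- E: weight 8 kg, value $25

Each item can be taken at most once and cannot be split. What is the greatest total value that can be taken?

$86

Check high-value combinations within 23 kg:
- A+C+E: weight 3+7+8=18, value 34+27+25=86
- A+B+C: weight 3+9+7=19, value 34+5+27=66
- A+B+E: weight 3+9+8=20, value 34+5+25=64
Best: $86.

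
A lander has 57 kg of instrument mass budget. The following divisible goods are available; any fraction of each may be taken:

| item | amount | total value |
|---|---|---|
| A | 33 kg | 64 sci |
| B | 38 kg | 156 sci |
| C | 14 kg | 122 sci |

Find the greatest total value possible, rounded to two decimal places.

287.70

Take in order of value per unit:
- C (122/14 per unit): all 14 → value 122, running total 122.00
- B (156/38 per unit): all 38 → value 156, running total 278.00
- A (64/33 per unit): 5 of 33 → value 5×64/33 = 9.6970, running total 287.70
Total 287.70.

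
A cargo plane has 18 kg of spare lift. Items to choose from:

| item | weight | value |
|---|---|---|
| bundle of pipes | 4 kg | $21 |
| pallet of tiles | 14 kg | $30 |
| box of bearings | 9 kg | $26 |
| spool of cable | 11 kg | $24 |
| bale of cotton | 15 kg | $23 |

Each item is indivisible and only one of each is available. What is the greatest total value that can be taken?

$51

Check high-value combinations within 18 kg:
- bundle of pipes+pallet of tiles: weight 4+14=18, value 21+30=51
- bundle of pipes+box of bearings: weight 4+9=13, value 21+26=47
- bundle of pipes+spool of cable: weight 4+11=15, value 21+24=45
Best: $51.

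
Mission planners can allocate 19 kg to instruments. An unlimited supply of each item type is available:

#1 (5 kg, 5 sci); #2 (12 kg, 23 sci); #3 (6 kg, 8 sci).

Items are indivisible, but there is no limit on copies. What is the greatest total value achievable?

Best value-per-unit is #2 at 23/12; filling with it alone gives 1×23 = 23.
Optimal mix: 1×#2 + 1×#3 → mass 18, value 31.

31 sci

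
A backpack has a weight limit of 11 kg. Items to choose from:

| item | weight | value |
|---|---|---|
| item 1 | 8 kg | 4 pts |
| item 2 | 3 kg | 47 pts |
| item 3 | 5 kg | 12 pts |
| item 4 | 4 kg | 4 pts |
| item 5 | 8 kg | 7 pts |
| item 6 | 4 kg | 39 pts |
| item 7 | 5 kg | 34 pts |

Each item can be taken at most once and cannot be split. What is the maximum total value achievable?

Check high-value combinations within 11 kg:
- item 2+item 4+item 6: weight 3+4+4=11, value 47+4+39=90
- item 2+item 6: weight 3+4=7, value 47+39=86
- item 2+item 7: weight 3+5=8, value 47+34=81
- item 6+item 7: weight 4+5=9, value 39+34=73
- item 2+item 3: weight 3+5=8, value 47+12=59
Best: 90 pts.

90 pts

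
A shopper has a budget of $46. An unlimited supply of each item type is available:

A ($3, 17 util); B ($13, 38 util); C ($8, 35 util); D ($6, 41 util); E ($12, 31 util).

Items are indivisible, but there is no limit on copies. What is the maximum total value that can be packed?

304 util

Best value-per-unit is D at 41/6; filling with it alone gives 7×41 = 287.
Optimal mix: 1×A + 7×D → cost 45, value 304.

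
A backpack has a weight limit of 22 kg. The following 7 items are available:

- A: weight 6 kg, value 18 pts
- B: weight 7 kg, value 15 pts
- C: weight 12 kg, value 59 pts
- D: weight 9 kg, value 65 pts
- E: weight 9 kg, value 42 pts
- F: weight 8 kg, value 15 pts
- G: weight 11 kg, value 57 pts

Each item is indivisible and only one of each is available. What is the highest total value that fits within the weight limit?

Check high-value combinations within 22 kg:
- C+D: weight 12+9=21, value 59+65=124
- D+G: weight 9+11=20, value 65+57=122
- D+E: weight 9+9=18, value 65+42=107
- C+E: weight 12+9=21, value 59+42=101
- E+G: weight 9+11=20, value 42+57=99
Best: 124 pts.

124 pts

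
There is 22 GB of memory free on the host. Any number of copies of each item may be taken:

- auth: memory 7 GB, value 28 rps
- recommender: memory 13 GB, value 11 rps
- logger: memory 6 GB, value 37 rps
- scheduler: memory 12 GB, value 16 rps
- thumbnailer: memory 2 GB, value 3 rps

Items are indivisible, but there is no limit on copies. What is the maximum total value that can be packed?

Best value-per-unit is logger at 37/6; filling with it alone gives 3×37 = 111.
Optimal mix: 3×logger + 2×thumbnailer → memory 22, value 117.

117 rps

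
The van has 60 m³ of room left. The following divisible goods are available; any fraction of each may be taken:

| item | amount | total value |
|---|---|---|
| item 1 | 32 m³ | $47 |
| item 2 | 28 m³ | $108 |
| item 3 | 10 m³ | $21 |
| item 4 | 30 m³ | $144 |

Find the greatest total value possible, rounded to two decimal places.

Take in order of value per unit:
- item 4 (144/30 per unit): all 30 → value 144, running total 144.00
- item 2 (108/28 per unit): all 28 → value 108, running total 252.00
- item 3 (21/10 per unit): 2 of 10 → value 2×21/10 = 4.2000, running total 256.20
Total 256.20.

256.20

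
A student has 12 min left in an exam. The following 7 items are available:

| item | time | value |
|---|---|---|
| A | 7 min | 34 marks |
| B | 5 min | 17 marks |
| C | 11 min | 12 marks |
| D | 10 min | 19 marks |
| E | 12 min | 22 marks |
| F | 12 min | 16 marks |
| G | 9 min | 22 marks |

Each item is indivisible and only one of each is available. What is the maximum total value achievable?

51 marks

This is a 0/1 knapsack; check combinations near the capacity.
- A+B: time 7+5=12, value 34+17=51
- A: time 7, value 34
- G: time 9, value 22
- E: time 12, value 22
Best: 51 marks.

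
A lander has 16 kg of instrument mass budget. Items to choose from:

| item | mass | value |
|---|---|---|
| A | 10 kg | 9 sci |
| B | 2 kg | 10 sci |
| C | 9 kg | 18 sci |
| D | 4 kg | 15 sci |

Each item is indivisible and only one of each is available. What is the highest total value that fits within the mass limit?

43 sci

This is a 0/1 knapsack; check combinations near the capacity.
- B+C+D: mass 2+9+4=15, value 10+18+15=43
- A+B+D: mass 10+2+4=16, value 9+10+15=34
- C+D: mass 9+4=13, value 18+15=33
- B+C: mass 2+9=11, value 10+18=28
Best: 43 sci.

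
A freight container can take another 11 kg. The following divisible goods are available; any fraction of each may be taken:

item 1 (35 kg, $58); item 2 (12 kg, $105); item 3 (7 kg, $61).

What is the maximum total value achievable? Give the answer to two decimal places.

96.25

Take in order of value per unit:
- item 2 (105/12 per unit): 11 of 12 → value 11×105/12 = 96.2500, running total 96.25
Total 96.25.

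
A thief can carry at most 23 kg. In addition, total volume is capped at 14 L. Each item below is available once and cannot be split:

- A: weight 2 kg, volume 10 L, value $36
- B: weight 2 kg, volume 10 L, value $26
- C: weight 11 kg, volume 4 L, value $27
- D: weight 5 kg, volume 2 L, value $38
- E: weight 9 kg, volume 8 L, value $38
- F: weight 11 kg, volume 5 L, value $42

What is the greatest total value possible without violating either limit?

Feasible sets respecting both limits:
- D+F: weight 16, volume 7, value 80
- E+F: weight 20, volume 13, value 80
- D+E: weight 14, volume 10, value 76
- A+D: weight 7, volume 12, value 74
Best: $80.

$80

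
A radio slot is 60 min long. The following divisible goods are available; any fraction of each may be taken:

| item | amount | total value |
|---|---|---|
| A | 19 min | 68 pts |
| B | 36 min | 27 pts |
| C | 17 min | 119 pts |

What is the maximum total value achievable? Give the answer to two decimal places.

205.00

Take in order of value per unit:
- C (119/17 per unit): all 17 → value 119, running total 119.00
- A (68/19 per unit): all 19 → value 68, running total 187.00
- B (27/36 per unit): 24 of 36 → value 24×27/36 = 18.0000, running total 205.00
Total 205.00.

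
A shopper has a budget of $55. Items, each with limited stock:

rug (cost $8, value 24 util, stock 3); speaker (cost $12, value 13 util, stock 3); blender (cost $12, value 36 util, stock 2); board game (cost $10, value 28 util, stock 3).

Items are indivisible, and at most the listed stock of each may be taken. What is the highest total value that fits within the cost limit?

Best selections within cost 55 and stock limits:
- 2×blender + 3×board game: cost 54, value 156
- 3×rug + 3×board game: cost 54, value 156
- 1×rug + 2×blender + 2×board game: cost 52, value 152
- 2×rug + 2×blender + 1×board game: cost 50, value 148
Best: 156 util.

156 util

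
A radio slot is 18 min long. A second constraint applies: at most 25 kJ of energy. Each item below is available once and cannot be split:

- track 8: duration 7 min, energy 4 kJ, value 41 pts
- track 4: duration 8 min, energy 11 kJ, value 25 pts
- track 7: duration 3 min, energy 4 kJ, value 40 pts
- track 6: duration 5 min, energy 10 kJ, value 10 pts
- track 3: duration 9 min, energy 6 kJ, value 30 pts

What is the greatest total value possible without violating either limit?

Feasible sets respecting both limits:
- track 8+track 4+track 7: duration 18, energy 19, value 106
- track 8+track 7+track 6: duration 15, energy 18, value 91
- track 8+track 7: duration 10, energy 8, value 81
- track 7+track 6+track 3: duration 17, energy 20, value 80
Best: 106 pts.

106 pts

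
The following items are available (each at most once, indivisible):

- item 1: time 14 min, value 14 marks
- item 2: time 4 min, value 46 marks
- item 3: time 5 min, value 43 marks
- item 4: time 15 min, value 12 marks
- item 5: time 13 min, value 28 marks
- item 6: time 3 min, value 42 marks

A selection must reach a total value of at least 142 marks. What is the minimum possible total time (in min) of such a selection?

25

Subsets with value ≥ 142, sorted by total time:
- item 2+item 3+item 5+item 6: time 25, value 159
- item 1+item 2+item 3+item 6: time 26, value 145
- item 2+item 3+item 4+item 6: time 27, value 143
- item 1+item 2+item 3+item 5+item 6: time 39, value 173
Minimum time: 25 min.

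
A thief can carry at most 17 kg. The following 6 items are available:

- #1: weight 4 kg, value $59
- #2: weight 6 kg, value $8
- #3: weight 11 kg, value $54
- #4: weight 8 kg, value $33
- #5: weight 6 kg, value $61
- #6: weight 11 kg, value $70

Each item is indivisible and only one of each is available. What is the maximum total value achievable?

$131

This is a 0/1 knapsack; check combinations near the capacity.
- #5+#6: weight 6+11=17, value 61+70=131
- #1+#6: weight 4+11=15, value 59+70=129
- #1+#2+#5: weight 4+6+6=16, value 59+8+61=128
- #1+#5: weight 4+6=10, value 59+61=120
Best: $131.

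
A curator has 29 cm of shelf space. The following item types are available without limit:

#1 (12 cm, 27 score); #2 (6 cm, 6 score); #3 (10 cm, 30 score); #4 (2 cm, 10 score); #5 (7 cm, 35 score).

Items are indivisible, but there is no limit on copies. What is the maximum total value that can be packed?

Best value-per-unit is #4 at 10/2; filling with it alone gives 14×10 = 140.
Optimal mix: 11×#4 + 1×#5 → length 29, value 145.

145 score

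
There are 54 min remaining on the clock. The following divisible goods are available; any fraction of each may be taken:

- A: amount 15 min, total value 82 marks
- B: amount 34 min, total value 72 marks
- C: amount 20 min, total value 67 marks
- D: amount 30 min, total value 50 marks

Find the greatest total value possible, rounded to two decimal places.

Take in order of value per unit:
- A (82/15 per unit): all 15 → value 82, running total 82.00
- C (67/20 per unit): all 20 → value 67, running total 149.00
- B (72/34 per unit): 19 of 34 → value 19×72/34 = 40.2353, running total 189.24
Total 189.24.

189.24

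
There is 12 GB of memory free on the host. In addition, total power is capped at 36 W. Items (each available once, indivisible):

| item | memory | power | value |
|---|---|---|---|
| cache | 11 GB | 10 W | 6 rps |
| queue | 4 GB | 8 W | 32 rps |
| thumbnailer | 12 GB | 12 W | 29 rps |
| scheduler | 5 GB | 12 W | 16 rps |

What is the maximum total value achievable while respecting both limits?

Feasible sets respecting both limits:
- queue+scheduler: memory 9, power 20, value 48
- queue: memory 4, power 8, value 32
- thumbnailer: memory 12, power 12, value 29
Best: 48 rps.

48 rps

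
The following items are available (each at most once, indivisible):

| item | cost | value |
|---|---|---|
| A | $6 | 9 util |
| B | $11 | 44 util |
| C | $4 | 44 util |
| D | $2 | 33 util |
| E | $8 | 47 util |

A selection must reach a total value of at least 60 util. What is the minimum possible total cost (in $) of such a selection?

6

Subsets with value ≥ 60, sorted by total cost:
- C+D: cost 6, value 77
- D+E: cost 10, value 80
- C+E: cost 12, value 91
- A+C+D: cost 12, value 86
Minimum cost: 6 $.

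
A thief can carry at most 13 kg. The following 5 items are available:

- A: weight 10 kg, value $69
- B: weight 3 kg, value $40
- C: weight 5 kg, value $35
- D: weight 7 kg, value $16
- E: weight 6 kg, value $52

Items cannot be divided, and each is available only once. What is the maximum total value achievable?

Check high-value combinations within 13 kg:
- A+B: weight 10+3=13, value 69+40=109
- B+E: weight 3+6=9, value 40+52=92
- C+E: weight 5+6=11, value 35+52=87
Best: $109.

$109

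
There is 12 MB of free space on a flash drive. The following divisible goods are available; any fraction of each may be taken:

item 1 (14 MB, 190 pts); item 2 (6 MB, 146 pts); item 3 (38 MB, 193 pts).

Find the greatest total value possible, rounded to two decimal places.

Take in order of value per unit:
- item 2 (146/6 per unit): all 6 → value 146, running total 146.00
- item 1 (190/14 per unit): 6 of 14 → value 6×190/14 = 81.4286, running total 227.43
Total 227.43.

227.43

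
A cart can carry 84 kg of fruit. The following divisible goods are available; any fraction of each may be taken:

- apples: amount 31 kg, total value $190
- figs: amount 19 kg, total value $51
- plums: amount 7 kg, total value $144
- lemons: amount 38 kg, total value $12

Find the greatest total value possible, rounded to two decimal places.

393.53

Take in order of value per unit:
- plums (144/7 per unit): all 7 → value 144, running total 144.00
- apples (190/31 per unit): all 31 → value 190, running total 334.00
- figs (51/19 per unit): all 19 → value 51, running total 385.00
- lemons (12/38 per unit): 27 of 38 → value 27×12/38 = 8.5263, running total 393.53
Total 393.53.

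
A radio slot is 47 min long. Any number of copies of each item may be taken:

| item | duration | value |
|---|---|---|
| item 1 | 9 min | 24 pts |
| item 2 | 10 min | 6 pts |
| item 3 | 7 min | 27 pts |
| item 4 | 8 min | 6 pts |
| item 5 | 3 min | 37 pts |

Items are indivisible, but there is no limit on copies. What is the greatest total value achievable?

555 pts

Best value-per-unit is item 5 at 37/3, and filling with it alone uses duration 15×3=45. No mix of the others beats 15×37 = 555.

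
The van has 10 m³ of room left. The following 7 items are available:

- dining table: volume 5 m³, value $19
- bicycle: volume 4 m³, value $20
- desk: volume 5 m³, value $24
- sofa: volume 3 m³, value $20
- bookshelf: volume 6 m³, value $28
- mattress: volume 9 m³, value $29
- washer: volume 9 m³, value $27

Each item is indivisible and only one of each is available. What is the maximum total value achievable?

$48

Check high-value combinations within 10 m³:
- sofa+bookshelf: volume 3+6=9, value 20+28=48
- bicycle+bookshelf: volume 4+6=10, value 20+28=48
- desk+sofa: volume 5+3=8, value 24+20=44
Best: $48.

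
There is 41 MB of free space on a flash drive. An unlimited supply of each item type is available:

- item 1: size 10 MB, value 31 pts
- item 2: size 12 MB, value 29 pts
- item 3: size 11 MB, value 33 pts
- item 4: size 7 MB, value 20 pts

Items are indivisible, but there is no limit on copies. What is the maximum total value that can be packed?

126 pts

Best value-per-unit is item 1 at 31/10; filling with it alone gives 4×31 = 124.
Optimal mix: 3×item 1 + 1×item 3 → size 41, value 126.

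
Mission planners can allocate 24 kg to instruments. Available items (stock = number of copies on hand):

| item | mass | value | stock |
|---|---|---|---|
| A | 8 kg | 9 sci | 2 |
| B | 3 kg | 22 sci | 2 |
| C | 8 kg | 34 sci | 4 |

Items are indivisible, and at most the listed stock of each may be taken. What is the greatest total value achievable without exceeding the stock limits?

Top feasible selections:
- 2×B + 2×C: mass 22, value 112
- 3×C: mass 24, value 102
- 1×B + 2×C: mass 19, value 90
Best: 112 sci.

112 sci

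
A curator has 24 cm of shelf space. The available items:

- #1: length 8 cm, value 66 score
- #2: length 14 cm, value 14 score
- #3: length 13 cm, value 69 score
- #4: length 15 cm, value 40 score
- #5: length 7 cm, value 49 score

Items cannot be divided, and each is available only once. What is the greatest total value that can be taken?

Check high-value combinations within 24 cm:
- #1+#3: length 8+13=21, value 66+69=135
- #3+#5: length 13+7=20, value 69+49=118
- #1+#5: length 8+7=15, value 66+49=115
- #1+#4: length 8+15=23, value 66+40=106
Best: 135 score.

135 score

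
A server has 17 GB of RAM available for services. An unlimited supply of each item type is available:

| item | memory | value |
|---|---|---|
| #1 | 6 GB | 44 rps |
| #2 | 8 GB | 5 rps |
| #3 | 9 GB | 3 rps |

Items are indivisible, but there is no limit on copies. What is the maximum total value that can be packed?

88 rps

Best value-per-unit is #1 at 44/6, and filling with it alone uses memory 2×6=12. No mix of the others beats 2×44 = 88.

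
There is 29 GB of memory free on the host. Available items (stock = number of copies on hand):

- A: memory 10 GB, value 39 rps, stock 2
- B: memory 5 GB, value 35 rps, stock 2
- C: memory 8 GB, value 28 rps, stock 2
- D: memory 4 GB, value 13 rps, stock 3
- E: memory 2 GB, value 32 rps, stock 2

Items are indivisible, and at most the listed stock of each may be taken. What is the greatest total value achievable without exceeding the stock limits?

Top feasible selections:
- 1×A + 2×B + 1×D + 2×E: memory 28, value 186
- 2×A + 1×B + 2×E: memory 29, value 177
Best: 186 rps.

186 rps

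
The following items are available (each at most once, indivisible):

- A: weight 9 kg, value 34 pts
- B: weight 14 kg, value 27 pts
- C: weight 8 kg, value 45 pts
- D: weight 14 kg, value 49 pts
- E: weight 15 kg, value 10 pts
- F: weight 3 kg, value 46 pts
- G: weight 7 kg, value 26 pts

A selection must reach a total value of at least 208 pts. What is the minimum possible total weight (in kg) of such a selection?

Subsets with value ≥ 208, sorted by total weight:
- A+B+C+D+F+G: weight 55, value 227
- A+C+D+E+F+G: weight 56, value 210
- A+B+C+D+E+F: weight 63, value 211
Minimum weight: 55 kg.

55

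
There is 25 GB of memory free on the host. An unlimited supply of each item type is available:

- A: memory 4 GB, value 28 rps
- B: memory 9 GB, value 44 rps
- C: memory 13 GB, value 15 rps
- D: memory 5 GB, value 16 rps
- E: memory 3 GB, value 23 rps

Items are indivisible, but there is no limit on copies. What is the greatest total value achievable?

189 rps

Best value-per-unit is E at 23/3; filling with it alone gives 8×23 = 184.
Optimal mix: 1×A + 7×E → memory 25, value 189.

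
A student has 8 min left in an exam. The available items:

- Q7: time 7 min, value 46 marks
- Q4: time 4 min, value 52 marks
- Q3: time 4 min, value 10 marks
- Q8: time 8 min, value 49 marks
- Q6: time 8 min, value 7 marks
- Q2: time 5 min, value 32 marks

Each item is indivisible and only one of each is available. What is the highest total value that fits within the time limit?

62 marks

Check high-value combinations within 8 min:
- Q4+Q3: time 4+4=8, value 52+10=62
- Q4: time 4, value 52
- Q8: time 8, value 49
- Q7: time 7, value 46
- Q2: time 5, value 32
Best: 62 marks.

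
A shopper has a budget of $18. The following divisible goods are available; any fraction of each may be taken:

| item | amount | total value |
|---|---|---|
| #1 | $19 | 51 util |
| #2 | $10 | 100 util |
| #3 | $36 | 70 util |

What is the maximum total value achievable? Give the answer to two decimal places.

Take in order of value per unit:
- #2 (100/10 per unit): all 10 → value 100, running total 100.00
- #1 (51/19 per unit): 8 of 19 → value 8×51/19 = 21.4737, running total 121.47
Total 121.47.

121.47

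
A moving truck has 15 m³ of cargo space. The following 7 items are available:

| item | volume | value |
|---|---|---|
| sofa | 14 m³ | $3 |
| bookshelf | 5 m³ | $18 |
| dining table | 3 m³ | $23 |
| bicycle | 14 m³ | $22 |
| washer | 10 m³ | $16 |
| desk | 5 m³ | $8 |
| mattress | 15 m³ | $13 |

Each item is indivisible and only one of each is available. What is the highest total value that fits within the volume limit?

$49

This is a 0/1 knapsack; check combinations near the capacity.
- bookshelf+dining table+desk: volume 5+3+5=13, value 18+23+8=49
- bookshelf+dining table: volume 5+3=8, value 18+23=41
- dining table+washer: volume 3+10=13, value 23+16=39
- bookshelf+washer: volume 5+10=15, value 18+16=34
- dining table+desk: volume 3+5=8, value 23+8=31
Best: $49.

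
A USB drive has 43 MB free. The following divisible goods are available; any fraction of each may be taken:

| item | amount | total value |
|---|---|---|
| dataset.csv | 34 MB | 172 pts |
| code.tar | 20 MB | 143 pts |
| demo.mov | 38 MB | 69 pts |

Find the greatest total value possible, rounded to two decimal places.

Take in order of value per unit:
- code.tar (143/20 per unit): all 20 → value 143, running total 143.00
- dataset.csv (172/34 per unit): 23 of 34 → value 23×172/34 = 116.3529, running total 259.35
Total 259.35.

259.35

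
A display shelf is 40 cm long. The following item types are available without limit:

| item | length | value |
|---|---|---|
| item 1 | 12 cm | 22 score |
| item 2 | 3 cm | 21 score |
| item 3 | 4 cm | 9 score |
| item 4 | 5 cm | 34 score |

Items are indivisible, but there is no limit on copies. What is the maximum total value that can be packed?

Best value-per-unit is item 2 at 21/3; filling with it alone gives 13×21 = 273.
Optimal mix: 10×item 2 + 2×item 4 → length 40, value 278.

278 score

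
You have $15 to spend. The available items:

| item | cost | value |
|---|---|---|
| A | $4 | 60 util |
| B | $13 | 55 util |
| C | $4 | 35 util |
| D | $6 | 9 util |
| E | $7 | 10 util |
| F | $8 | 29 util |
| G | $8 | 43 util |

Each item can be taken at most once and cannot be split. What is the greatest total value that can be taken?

105 util

Check high-value combinations within $15:
- A+C+E: cost 4+4+7=15, value 60+35+10=105
- A+C+D: cost 4+4+6=14, value 60+35+9=104
- A+G: cost 4+8=12, value 60+43=103
- A+C: cost 4+4=8, value 60+35=95
- A+F: cost 4+8=12, value 60+29=89
Best: 105 util.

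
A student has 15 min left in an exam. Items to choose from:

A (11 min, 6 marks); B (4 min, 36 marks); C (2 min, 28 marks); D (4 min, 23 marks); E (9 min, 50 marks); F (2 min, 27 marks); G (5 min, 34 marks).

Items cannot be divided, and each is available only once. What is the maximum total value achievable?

125 marks

This is a 0/1 knapsack; check combinations near the capacity.
- B+C+F+G: time 4+2+2+5=13, value 36+28+27+34=125
- B+C+D+G: time 4+2+4+5=15, value 36+28+23+34=121
- B+D+F+G: time 4+4+2+5=15, value 36+23+27+34=120
Best: 125 marks.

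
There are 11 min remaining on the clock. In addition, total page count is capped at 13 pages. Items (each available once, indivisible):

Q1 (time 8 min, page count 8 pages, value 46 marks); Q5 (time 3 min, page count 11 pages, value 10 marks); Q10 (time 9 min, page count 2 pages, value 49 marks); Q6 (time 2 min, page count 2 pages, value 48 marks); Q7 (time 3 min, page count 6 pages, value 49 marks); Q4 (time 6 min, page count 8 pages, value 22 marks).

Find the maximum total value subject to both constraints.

Feasible sets respecting both limits:
- Q10+Q6: time 11, page count 4, value 97
- Q6+Q7: time 5, page count 8, value 97
- Q1+Q6: time 10, page count 10, value 94
Best: 97 marks.

97 marks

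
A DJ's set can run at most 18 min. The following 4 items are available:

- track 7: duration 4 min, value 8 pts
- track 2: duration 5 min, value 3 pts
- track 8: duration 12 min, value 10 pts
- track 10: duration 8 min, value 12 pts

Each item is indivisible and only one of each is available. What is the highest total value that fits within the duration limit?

23 pts

Check high-value combinations within 18 min:
- track 7+track 2+track 10: duration 4+5+8=17, value 8+3+12=23
- track 7+track 10: duration 4+8=12, value 8+12=20
- track 7+track 8: duration 4+12=16, value 8+10=18
- track 2+track 10: duration 5+8=13, value 3+12=15
- track 2+track 8: duration 5+12=17, value 3+10=13
Best: 23 pts.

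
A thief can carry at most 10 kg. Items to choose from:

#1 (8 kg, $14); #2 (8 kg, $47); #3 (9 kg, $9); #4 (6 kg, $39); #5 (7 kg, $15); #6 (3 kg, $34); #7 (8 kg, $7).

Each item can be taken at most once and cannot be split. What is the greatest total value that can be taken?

Check high-value combinations within 10 kg:
- #4+#6: weight 6+3=9, value 39+34=73
- #5+#6: weight 7+3=10, value 15+34=49
- #2: weight 8, value 47
Best: $73.

$73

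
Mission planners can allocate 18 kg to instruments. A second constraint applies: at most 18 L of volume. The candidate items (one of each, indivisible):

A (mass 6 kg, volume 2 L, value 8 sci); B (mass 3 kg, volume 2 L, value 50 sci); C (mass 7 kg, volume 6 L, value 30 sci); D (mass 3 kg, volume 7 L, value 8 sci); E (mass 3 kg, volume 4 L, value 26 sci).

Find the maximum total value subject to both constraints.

106 sci

Feasible sets respecting both limits:
- B+C+E: mass 13, volume 12, value 106
- A+B+D+E: mass 15, volume 15, value 92
- A+B+C: mass 16, volume 10, value 88
Best: 106 sci.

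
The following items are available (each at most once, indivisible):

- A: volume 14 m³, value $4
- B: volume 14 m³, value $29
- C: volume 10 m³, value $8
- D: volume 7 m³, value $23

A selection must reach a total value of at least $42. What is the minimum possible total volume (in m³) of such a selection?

21

Subsets with value ≥ 42, sorted by total volume:
- B+D: volume 21, value 52
- B+C+D: volume 31, value 60
Minimum volume: 21 m³.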